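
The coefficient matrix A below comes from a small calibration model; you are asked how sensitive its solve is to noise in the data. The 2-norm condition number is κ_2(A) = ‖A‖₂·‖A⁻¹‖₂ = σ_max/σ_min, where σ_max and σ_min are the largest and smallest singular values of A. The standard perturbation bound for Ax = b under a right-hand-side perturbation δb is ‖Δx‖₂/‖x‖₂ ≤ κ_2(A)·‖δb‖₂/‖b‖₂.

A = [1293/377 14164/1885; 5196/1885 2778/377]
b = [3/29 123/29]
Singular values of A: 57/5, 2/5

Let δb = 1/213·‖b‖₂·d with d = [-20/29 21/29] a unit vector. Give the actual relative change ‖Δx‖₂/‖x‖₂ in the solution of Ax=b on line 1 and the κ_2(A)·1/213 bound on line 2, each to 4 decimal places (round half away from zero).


0.0066
0.1338

largest singular value 57/5, smallest 2/5
condition number: (57/5) ÷ (2/5) = 28.5000
worst-case relative error ≤ 28.5000 × 1/213 = 0.1338
solve Ax = b  →  x = [-6.8219 3.1275]
2-norm of b is 4.2426; of x, 7.5046
Δx = A⁻¹·δb where δb = 1/213·4.2426·d; ‖Δx‖ = 0.0498
realised ‖Δx‖/‖x‖ = 0.0066
tightness: 0.0066 against a bound of 0.1338 (unrounded ratio ≈ 0.0496)


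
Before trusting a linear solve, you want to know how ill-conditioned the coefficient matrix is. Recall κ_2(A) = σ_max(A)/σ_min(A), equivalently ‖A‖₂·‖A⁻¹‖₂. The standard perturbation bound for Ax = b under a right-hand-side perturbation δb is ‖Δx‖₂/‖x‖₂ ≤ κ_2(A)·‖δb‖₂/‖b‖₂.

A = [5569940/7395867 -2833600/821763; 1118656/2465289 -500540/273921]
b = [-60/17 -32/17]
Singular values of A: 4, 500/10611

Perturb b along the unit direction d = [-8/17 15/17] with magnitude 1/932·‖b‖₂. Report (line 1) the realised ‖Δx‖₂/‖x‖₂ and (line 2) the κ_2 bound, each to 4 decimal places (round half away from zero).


from the listed singular values, σ₁ = 4, σ_n = 500/10611
κ = σ_max/σ_min = 4/(500/10611) = 84.8880
perturbation bound = 84.8880·1/932 = 0.0911
solve Ax = b  →  x = [-0.2195 0.9756]
‖b‖ = 4.0000, ‖x‖ = 1.0000
Δx = A⁻¹·δb where δb = 1/932·4.0000·d; ‖Δx‖ = 0.0911
relative error = 0.0911
realised/bound = 1 exactly: the bound is attained for this b and d

0.0911
0.0911


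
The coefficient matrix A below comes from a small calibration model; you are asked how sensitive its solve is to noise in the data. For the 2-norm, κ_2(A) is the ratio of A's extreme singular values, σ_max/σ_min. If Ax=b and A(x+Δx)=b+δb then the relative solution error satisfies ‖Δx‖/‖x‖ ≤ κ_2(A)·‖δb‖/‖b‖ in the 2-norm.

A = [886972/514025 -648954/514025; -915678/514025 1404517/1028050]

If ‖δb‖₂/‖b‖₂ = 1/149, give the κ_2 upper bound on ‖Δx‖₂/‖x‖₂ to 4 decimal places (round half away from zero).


M = AᵀA = [1932444148/314175625 -1449044811/314175625; -1449044811/314175625 4348672033/1256702500]. tr(M)=96627589/10053620, det(M)=3694084/314175625
solving λ² − 96627589/10053620·λ + 3694084/314175625 = 0 gives λ = 961/100, 15376/12567025
κ = σ_max/σ_min = (31/10)/(124/3545) = 88.6250
perturbation bound = 88.6250·1/149 = 0.5948

0.5948


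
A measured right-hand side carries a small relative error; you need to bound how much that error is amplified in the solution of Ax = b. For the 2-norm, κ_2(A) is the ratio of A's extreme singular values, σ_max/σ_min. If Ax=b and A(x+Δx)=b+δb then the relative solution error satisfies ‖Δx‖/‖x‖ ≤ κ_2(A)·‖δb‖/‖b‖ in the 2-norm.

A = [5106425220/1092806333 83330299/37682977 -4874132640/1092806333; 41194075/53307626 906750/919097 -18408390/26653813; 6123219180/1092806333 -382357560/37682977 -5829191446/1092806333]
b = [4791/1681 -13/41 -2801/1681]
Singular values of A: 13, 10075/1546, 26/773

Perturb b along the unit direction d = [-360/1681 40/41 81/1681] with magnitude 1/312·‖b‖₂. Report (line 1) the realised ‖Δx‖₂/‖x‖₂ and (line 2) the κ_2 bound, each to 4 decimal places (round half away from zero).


largest singular value 13, smallest 26/773
κ = σ_max/σ_min = 13/(26/773) = 386.5000
bound on ‖Δx‖/‖x‖: κ·ε = 386.5000·1/312 = 1.2388
solve Ax = b  →  x = [-20.3010 0.3732 -21.7225]
‖b‖₂ = 3.3166 and ‖x‖₂ = 29.7344
with δb = [-0.0023 0.0104 0.0005], A·Δx = δb → ‖Δx‖ = 0.3160
dividing the unrounded norms, ‖Δx‖/‖x‖ = 0.0106
tightness: 0.0106 against a bound of 1.2388 (unrounded ratio ≈ 0.0086)

0.0106
1.2388


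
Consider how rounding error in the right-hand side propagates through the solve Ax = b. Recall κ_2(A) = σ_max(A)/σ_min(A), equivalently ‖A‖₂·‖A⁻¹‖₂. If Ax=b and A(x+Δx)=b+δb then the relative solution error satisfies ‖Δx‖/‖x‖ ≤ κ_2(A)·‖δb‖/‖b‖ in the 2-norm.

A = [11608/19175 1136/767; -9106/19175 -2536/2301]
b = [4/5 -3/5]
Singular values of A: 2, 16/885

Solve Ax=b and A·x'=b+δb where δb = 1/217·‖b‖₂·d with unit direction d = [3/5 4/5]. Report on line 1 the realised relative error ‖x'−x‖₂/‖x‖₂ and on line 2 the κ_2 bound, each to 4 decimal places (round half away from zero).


σ_max = 2, σ_min = 16/885
κ_2(A) = 2 / (16/885) = 110.6250
bound on ‖Δx‖/‖x‖: κ·ε = 110.6250·1/217 = 0.5098
solve Ax = b  →  x = [0.1923 0.4615]
2-norm of b is 1.0000; of x, 0.5000
Δx = A⁻¹·δb where δb = 1/217·1.0000·d; ‖Δx‖ = 0.2549
dividing the unrounded norms, ‖Δx‖/‖x‖ = 0.5098
realised/bound = 1 exactly: the bound is attained for this b and d

0.5098
0.5098


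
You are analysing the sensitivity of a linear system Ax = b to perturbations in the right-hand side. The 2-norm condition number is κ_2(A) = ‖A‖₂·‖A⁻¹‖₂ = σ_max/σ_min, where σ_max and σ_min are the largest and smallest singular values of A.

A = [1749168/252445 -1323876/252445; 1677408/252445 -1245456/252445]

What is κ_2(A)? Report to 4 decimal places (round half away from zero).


217.6250

M = AᵀA = [6983693568/75777025 -5237597376/75777025; -5237597376/75777025 3928428432/75777025]. tr(M)=436484880/3031081, det(M)=1327104/3031081
λ_max, λ_min = (436484880/3031081 ± √190502960229736704/9187452028561)/2 = 144, 9216/3031081
so κ_2 = √(144 / (9216/3031081)) = 217.6250


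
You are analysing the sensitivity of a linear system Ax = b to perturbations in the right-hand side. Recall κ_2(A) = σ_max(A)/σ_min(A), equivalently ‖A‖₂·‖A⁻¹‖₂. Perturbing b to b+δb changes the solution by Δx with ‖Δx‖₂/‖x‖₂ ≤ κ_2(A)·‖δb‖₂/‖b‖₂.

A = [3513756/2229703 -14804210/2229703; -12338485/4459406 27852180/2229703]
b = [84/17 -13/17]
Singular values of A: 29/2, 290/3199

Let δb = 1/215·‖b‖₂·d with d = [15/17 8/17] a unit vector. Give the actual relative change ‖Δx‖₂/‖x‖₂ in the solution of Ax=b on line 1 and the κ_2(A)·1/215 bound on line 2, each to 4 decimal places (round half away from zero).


0.0058
0.7440

σ_max = 29/2, σ_min = 290/3199
κ_2(A) = (29/2) / (290/3199) = 159.9500
perturbation bound = 159.9500·1/215 = 0.7440
solve Ax = b  →  x = [43.0934 9.4839]
‖b‖ = 5.0000, ‖x‖ = 44.1246
with δb = [0.0205 0.0109], A·Δx = δb → ‖Δx‖ = 0.2565
relative error = 0.0058
so the bound overstates the realised error by a factor of ≈ 127.9614 (computed from the unrounded values)


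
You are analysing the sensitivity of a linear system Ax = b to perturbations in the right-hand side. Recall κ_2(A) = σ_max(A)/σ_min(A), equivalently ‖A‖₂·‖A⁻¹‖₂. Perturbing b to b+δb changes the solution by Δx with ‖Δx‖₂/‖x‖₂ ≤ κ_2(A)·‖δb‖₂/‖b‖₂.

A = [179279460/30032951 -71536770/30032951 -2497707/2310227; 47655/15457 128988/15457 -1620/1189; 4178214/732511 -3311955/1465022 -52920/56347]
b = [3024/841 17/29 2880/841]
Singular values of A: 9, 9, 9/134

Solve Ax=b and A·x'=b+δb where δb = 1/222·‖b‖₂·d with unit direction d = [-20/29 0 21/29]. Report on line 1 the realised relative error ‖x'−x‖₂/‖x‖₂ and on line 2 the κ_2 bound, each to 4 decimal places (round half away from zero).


largest singular value 9, smallest 9/134
κ = σ_max/σ_min = 9/(9/134) = 134.0000
κ_2(A)·‖δb‖/‖b‖ = 0.6036
solve Ax = b  →  x = [0.5285 -0.1409 -0.0976]
‖b‖ = 5.0000, ‖x‖ = 0.5556
re-solving with b+δb shifts x by Δx of norm 0.3353
dividing the unrounded norms, ‖Δx‖/‖x‖ = 0.6036
so the bound is sharp here: realised error equals the bound

0.6036
0.6036


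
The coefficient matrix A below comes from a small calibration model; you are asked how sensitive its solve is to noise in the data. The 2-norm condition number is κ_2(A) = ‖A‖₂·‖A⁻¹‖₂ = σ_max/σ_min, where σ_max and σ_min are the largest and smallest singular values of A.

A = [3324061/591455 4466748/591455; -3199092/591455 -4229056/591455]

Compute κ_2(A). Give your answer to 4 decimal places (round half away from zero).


AᵀA = [5061491357/83191205 6748366716/83191205; 6748366716/83191205 8998038608/83191205]; tr = 2811905993/16638241, det = 7311616/16638241
solving λ² − 2811905993/16638241·λ + 7311616/16638241 = 0 gives λ = 169, 43264/16638241
so κ_2 = √(169 / (43264/16638241)) = 254.9375

254.9375


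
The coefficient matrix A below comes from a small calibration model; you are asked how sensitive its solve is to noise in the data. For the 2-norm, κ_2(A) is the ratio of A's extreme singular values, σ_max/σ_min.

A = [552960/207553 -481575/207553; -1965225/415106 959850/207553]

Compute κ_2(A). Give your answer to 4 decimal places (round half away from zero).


M = AᵀA = [17595738225/596238724 -4184956125/149059681; -4184956125/149059681 3990403125/149059681]. tr(M)=39901725/708964, det(M)=1265625/708964
λ_max, λ_min = (39901725/708964 ± √1588558527725625/502629953296)/2 = 225/4, 5625/177241
so κ_2 = √((225/4) / (5625/177241)) = 42.1000

42.1000


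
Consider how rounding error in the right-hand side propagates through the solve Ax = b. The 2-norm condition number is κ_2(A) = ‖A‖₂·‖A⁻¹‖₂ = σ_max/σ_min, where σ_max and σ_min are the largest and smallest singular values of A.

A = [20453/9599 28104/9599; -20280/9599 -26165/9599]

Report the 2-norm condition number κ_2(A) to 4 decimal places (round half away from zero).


66.2000

form AᵀA = [986449/109561 1314432/109561; 1314432/109561 1753201/109561] with trace 2739650/109561 and determinant 15625/109561
char-poly roots: 25 and 625/109561
κ = σ_max/σ_min = 5/(25/331) = 66.2000


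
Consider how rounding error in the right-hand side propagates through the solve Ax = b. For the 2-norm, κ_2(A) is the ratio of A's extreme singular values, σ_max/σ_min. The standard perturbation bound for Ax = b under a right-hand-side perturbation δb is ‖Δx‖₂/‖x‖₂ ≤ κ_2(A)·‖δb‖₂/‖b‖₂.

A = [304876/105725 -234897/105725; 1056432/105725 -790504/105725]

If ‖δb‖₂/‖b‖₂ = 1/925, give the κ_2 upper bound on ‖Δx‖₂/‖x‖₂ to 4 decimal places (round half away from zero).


form AᵀA = [9671983568/89422205 -7253825436/89422205; -7253825436/89422205 5440585397/89422205] with trace 3022513793/17884441 and determinant 7311616/17884441
solving λ² − 3022513793/17884441·λ + 7311616/17884441 = 0 gives λ = 169, 43264/17884441
κ_2(A) = √(λ_max/λ_min) = √(169 / (43264/17884441)) = 264.3125
κ_2(A)·‖δb‖/‖b‖ = 0.2857

0.2857


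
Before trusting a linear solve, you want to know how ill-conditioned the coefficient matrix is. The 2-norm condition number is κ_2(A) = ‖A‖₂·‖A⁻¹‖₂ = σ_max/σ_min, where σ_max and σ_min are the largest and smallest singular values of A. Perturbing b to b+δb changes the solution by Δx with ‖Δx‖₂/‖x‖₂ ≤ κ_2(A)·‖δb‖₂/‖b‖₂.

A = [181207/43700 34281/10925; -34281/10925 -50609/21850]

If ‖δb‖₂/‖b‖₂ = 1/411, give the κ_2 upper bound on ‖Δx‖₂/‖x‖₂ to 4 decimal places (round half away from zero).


0.4253

AᵀA = [2065558729/76387600 387272457/19096900; 387272457/19096900 290480749/19096900]; tr = 129099269/3055504, det = 714025/12222016
eigenvalues of AᵀA: λ = (tr ± √(tr²−4·det))/2 = 169/4, 4225/3055504
so κ_2 = √((169/4) / (4225/3055504)) = 174.8000
bound on ‖Δx‖/‖x‖: κ·ε = 174.8000·1/411 = 0.4253


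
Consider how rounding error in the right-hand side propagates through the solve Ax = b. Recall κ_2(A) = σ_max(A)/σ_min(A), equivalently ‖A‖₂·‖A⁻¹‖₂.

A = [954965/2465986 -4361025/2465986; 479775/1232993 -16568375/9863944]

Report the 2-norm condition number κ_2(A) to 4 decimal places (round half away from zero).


165.9200

M = AᵀA = [2179184725/7230781156 -19355938875/14461562312; -19355938875/14461562312 688237425625/115692498496]. tr(M)=430163225/68823616, det(M)=390625/275294464
eigenvalues of AᵀA: λ = (tr ± √(tr²−4·det))/2 = 25/4, 15625/68823616
σ_max=√(25/4)=(5/2), σ_min=√(15625/68823616)=(125/8296) → κ = 165.9200


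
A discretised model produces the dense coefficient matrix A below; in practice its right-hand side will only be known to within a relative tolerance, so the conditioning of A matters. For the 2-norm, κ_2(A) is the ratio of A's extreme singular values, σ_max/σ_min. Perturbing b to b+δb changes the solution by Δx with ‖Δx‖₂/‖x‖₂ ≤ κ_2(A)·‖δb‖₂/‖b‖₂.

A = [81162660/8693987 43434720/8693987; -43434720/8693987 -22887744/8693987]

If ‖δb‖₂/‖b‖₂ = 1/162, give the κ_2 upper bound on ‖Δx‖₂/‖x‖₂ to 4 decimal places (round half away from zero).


2.3212

M = AᵀA = [29321634186000/261541210921 15638062849920/261541210921; 15638062849920/261541210921 8340566529024/261541210921]. tr(M)=130319033616/904986889, det(M)=132710400/904986889
solving λ² − 130319033616/904986889·λ + 132710400/904986889 = 0 gives λ = 144, 921600/904986889
κ_2(A) = √(λ_max/λ_min) = √(144 / (921600/904986889)) = 376.0375
κ_2(A)·‖δb‖/‖b‖ = 2.3212


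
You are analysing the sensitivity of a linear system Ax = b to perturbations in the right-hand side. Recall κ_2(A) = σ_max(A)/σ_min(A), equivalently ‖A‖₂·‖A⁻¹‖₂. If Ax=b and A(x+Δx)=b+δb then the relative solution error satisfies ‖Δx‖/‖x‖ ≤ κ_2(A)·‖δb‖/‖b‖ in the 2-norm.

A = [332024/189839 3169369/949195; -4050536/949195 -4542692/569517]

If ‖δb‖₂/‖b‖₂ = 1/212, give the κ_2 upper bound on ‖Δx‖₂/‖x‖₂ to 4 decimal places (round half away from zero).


M = AᵀA = [113389587584/5331190225 25511546984/639742827; 25511546984/639742827 3587605703521/47980712025]. tr(M)=15945024193/166023225, det(M)=368947264/4150580625
char-poly roots: 2401/25 and 153664/166023225
σ_max=√(2401/25)=(49/5), σ_min=√(153664/166023225)=(392/12885) → κ = 322.1250
bound on ‖Δx‖/‖x‖: κ·ε = 322.1250·1/212 = 1.5195

1.5195


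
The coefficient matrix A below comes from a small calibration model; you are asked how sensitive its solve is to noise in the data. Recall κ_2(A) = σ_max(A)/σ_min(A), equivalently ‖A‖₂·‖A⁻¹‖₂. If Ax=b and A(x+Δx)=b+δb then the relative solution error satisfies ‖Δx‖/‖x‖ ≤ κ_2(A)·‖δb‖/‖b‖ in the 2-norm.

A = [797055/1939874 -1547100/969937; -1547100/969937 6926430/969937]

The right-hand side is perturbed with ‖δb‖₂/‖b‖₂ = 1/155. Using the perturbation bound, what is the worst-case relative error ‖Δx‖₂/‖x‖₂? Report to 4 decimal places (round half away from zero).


form AᵀA = [6073391025/2238614596 -6741488250/559653649; -6741488250/559653649 29963682900/559653649] with trace 74912625/1331716 and determinant 50625/332929
char-poly roots: 225/4 and 900/332929
κ_2(A) = √(λ_max/λ_min) = √((225/4) / (900/332929)) = 144.2500
perturbation bound = 144.2500·1/155 = 0.9306

0.9306


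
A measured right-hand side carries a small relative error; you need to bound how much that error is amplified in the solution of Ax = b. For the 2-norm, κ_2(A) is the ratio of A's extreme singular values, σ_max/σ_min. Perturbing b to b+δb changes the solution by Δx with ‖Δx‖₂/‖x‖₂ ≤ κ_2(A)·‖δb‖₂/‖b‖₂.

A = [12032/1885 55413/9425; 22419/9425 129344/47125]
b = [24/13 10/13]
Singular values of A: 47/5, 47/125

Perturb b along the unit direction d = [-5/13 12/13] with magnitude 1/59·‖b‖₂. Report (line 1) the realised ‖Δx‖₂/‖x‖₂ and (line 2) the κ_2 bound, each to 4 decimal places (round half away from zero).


σ_max = 47/5, σ_min = 47/125
κ = σ_max/σ_min = (47/5)/(47/125) = 25.0000
κ_2(A)·‖δb‖/‖b‖ = 0.4237
solve Ax = b  →  x = [0.1541 0.1467]
‖b‖₂ = 2.0000 and ‖x‖₂ = 0.2128
with δb = [-0.0130 0.0313], A·Δx = δb → ‖Δx‖ = 0.0902
dividing the unrounded norms, ‖Δx‖/‖x‖ = 0.4237
tightness: 0.4237 against a bound of 0.4237; the bound is attained (ratio 1)

0.4237
0.4237


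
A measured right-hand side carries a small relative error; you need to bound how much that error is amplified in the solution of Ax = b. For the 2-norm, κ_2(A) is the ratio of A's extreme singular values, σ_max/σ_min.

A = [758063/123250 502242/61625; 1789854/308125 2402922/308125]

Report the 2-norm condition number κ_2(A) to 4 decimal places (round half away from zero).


AᵀA = [32319616129/451562500 10772910843/112890625; 10772910843/112890625 14364102024/112890625]; tr = 3591040969/18062500, det = 43917129/112890625
char-poly roots: 19881/100 and 8836/4515625
κ = σ_max/σ_min = (141/10)/(94/2125) = 318.7500

318.7500


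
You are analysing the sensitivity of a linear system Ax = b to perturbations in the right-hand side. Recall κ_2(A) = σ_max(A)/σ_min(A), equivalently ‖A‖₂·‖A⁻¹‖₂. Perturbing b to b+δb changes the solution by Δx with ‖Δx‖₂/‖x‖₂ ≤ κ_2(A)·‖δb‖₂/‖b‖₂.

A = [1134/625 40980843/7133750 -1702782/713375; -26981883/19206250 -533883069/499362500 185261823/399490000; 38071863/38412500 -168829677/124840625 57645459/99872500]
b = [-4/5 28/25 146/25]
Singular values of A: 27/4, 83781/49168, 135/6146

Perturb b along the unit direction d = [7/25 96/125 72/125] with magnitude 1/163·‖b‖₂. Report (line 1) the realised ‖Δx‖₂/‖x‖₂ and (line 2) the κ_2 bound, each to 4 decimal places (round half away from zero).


0.0092
1.8853

σ_max = 27/4, σ_min = 135/6146
condition number: (27/4) ÷ (135/6146) = 307.3000
bound on ‖Δx‖/‖x‖: κ·ε = 307.3000·1/163 = 1.8853
solve Ax = b  →  x = [2.1706 69.1706 168.4579]
2-norm of b is 6.0000; of x, 182.1191
Δx = A⁻¹·δb where δb = 1/163·6.0000·d; ‖Δx‖ = 1.6758
realised ‖Δx‖/‖x‖ = 0.0092
realised/bound (from unrounded values) ≈ 0.0049


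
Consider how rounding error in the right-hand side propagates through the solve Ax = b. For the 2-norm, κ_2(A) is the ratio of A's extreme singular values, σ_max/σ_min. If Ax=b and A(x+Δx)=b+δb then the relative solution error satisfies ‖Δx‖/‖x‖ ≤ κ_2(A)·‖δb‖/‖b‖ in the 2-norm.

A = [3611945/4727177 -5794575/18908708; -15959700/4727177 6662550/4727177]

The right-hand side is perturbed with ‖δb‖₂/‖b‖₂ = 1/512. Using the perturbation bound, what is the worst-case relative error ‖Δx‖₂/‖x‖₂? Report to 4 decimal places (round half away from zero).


0.6496

form AᵀA = [159285051025/13293398209 -265472268375/53173592836; -265472268375/53173592836 442480820625/212694371344] with trace 17698471225/1258546576 and determinant 140625/78659161
λ_max, λ_min = (17698471225/1258546576 ± √313224556782969000625/1583939483961323776)/2 = 225/16, 10000/78659161
κ = σ_max/σ_min = (15/4)/(100/8869) = 332.5875
worst-case relative error ≤ 332.5875 × 1/512 = 0.6496


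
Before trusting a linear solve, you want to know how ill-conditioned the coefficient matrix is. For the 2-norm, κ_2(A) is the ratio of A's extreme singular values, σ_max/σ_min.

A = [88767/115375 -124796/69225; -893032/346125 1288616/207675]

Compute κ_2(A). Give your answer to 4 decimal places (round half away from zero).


M = AᵀA = [1389475801/191684025 -2000760356/115010415; -2000760356/115010415 2881116112/69006249]. tr(M)=500196361/10208025, det(M)=153664/10208025
char-poly roots: 49 and 3136/10208025
κ = σ_max/σ_min = 7/(56/3195) = 399.3750

399.3750


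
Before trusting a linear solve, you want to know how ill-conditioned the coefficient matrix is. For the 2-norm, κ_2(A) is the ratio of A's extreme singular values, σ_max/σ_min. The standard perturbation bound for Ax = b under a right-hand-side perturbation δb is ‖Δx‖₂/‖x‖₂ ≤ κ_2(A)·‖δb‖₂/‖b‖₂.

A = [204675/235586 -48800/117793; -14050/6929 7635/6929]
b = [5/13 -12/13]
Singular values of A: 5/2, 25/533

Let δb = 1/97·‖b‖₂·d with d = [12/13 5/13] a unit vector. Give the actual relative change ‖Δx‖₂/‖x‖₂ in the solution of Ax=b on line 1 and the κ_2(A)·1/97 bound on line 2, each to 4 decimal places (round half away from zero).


largest singular value 5/2, smallest 25/533
condition number: (5/2) ÷ (25/533) = 53.3000
worst-case relative error ≤ 53.3000 × 1/97 = 0.5495
solve Ax = b  →  x = [0.3529 -0.1882]
‖b‖ = 1.0000, ‖x‖ = 0.4000
Δx = A⁻¹·δb where δb = 1/97·1.0000·d; ‖Δx‖ = 0.2198
relative error = 0.5495
so the bound is sharp here: realised error equals the bound

0.5495
0.5495


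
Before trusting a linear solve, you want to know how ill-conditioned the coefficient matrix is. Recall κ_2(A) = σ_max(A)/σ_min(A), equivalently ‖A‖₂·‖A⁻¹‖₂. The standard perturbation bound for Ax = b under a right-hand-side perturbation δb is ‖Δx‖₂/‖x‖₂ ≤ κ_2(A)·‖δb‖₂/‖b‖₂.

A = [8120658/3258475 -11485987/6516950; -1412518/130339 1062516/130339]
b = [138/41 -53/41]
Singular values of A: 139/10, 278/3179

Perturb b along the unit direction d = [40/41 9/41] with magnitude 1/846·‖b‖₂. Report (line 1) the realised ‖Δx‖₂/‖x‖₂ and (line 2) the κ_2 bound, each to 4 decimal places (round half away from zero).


0.0014
0.1879

from the listed singular values, σ₁ = 139/10, σ_n = 278/3179
κ = σ_max/σ_min = (139/10)/(278/3179) = 158.9500
κ_2(A)·‖δb‖/‖b‖ = 0.1879
solve Ax = b  →  x = [20.6986 27.3583]
‖b‖₂ = 3.6056 and ‖x‖₂ = 34.3061
re-solving with b+δb shifts x by Δx of norm 0.0487
dividing the unrounded norms, ‖Δx‖/‖x‖ = 0.0014
so the bound overstates the realised error by a factor of ≈ 132.2556 (computed from the unrounded values)


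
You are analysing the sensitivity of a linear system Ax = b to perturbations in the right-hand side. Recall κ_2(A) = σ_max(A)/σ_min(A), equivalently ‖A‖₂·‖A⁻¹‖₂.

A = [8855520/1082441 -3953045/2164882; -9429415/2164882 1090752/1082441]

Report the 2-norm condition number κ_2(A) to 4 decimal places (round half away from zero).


form AᵀA = [33977112425/395536676 -1911191760/98884169; -1911191760/98884169 1720442609/395536676] with trace 435336037/4823618 and determinant 3258025/38588944
eigenvalues of AᵀA: λ = (tr ± √(tr²−4·det))/2 = 361/4, 9025/9647236
σ_max=√(361/4)=(19/2), σ_min=√(9025/9647236)=(95/3106) → κ = 310.6000

310.6000


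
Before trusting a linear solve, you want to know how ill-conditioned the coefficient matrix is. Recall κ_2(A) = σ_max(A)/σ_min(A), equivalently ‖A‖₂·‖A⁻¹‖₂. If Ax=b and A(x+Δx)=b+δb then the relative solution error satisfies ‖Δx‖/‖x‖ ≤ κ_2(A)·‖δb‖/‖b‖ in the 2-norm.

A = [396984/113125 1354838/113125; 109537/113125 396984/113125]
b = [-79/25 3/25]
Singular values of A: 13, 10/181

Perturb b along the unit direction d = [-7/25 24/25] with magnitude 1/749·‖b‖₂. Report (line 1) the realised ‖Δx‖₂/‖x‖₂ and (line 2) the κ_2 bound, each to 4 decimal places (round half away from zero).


0.0042
0.3142

from the listed singular values, σ₁ = 13, σ_n = 10/181
κ = σ_max/σ_min = 13/(10/181) = 235.3000
κ_2(A)·‖δb‖/‖b‖ = 0.3142
solve Ax = b  →  x = [-17.4406 4.8465]
2-norm of b is 3.1623; of x, 18.1015
δb = ε·‖b‖·d = [-0.0012 0.0041]; solving A·Δx = δb gives ‖Δx‖ = 0.0764
realised ‖Δx‖/‖x‖ = 0.0042
tightness: 0.0042 against a bound of 0.3142 (unrounded ratio ≈ 0.0134)


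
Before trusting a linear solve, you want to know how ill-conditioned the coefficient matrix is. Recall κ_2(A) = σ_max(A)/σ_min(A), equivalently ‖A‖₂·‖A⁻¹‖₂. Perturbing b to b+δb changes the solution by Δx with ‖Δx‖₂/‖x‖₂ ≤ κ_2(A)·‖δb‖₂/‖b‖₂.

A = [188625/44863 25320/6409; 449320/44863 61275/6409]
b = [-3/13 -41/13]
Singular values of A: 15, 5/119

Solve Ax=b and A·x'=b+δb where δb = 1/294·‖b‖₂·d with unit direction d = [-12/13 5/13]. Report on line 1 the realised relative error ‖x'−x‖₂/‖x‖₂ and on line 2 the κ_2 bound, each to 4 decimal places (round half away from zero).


σ_max = 15, σ_min = 5/119
κ_2(A) = 15 / (5/119) = 357.0000
κ_2(A)·‖δb‖/‖b‖ = 1.2143
solve Ax = b  →  x = [16.2690 -17.3724]
‖b‖ = 3.1623, ‖x‖ = 23.8008
with δb = [-0.0099 0.0041], A·Δx = δb → ‖Δx‖ = 0.2560
realised ‖Δx‖/‖x‖ = 0.0108
tightness: 0.0108 against a bound of 1.2143 (unrounded ratio ≈ 0.0089)

0.0108
1.2143


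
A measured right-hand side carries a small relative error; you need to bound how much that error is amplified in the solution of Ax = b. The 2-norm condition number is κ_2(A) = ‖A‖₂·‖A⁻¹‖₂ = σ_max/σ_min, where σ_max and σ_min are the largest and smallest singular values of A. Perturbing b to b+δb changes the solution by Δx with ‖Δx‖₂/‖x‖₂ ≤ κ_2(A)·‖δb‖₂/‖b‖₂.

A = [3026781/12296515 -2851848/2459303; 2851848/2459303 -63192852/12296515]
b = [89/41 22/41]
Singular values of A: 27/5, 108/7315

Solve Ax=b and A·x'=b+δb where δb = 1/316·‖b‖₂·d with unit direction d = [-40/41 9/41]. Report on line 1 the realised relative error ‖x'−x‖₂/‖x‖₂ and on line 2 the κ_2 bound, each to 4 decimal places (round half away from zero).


0.0035
1.1574

σ_max = 27/5, σ_min = 108/7315
κ = σ_max/σ_min = (27/5)/(108/7315) = 365.7500
κ_2(A)·‖δb‖/‖b‖ = 1.1574
solve Ax = b  →  x = [-132.1183 -29.9164]
‖b‖₂ = 2.2361 and ‖x‖₂ = 135.4631
δb = ε·‖b‖·d = [-0.0069 0.0016]; solving A·Δx = δb gives ‖Δx‖ = 0.4793
realised ‖Δx‖/‖x‖ = 0.0035
so the bound overstates the realised error by a factor of ≈ 327.1371 (computed from the unrounded values)


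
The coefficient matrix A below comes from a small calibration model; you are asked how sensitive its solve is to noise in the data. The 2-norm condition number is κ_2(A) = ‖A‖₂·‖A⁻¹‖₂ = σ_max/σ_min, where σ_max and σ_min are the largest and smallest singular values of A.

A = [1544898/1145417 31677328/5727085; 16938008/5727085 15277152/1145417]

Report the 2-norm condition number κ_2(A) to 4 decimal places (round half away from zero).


134.3125

form AᵀA = [2050673732356/194079897025 364145282208/7763195881; 364145282208/7763195881 40462943431936/194079897025] with trace 25290670532/115455025 and determinant 7676563456/2886375625
char-poly roots: 5476/25 and 1401856/115455025
κ = σ_max/σ_min = (74/5)/(1184/10745) = 134.3125


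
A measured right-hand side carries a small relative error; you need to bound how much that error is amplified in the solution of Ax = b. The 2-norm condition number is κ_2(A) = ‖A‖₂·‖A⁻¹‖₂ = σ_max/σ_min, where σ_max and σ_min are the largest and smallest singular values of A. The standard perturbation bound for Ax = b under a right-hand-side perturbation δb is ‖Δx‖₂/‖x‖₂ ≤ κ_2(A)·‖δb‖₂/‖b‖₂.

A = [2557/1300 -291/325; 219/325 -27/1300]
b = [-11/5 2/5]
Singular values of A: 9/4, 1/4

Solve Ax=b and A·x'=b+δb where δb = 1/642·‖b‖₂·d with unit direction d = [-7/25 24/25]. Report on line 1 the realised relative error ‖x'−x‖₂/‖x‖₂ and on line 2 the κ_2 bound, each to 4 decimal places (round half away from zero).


largest singular value 9/4, smallest 1/4
κ_2(A) = (9/4) / (1/4) = 9.0000
perturbation bound = 9.0000·1/642 = 0.0140
solve Ax = b  →  x = [0.7179 4.0342]
‖b‖ = 2.2361, ‖x‖ = 4.0976
Δx = A⁻¹·δb where δb = 1/642·2.2361·d; ‖Δx‖ = 0.0139
realised ‖Δx‖/‖x‖ = 0.0034
realised/bound (from unrounded values) ≈ 0.2425

0.0034
0.0140


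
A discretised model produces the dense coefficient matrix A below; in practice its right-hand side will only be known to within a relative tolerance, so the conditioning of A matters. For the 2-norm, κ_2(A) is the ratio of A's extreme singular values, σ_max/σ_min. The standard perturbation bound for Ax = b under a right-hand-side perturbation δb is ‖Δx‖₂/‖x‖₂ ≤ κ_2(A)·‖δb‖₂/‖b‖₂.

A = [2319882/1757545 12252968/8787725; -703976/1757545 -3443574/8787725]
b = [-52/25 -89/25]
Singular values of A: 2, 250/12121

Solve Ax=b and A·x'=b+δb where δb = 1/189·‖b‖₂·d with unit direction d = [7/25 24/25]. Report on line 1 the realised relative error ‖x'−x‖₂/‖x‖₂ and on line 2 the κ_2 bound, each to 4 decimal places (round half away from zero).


σ_max = 2, σ_min = 250/12121
κ = σ_max/σ_min = 2/(250/12121) = 96.9680
κ_2(A)·‖δb‖/‖b‖ = 0.5131
solve Ax = b  →  x = [140.0916 -134.1110]
‖b‖₂ = 4.1231 and ‖x‖₂ = 193.9366
with δb = [0.0061 0.0209], A·Δx = δb → ‖Δx‖ = 1.0577
realised ‖Δx‖/‖x‖ = 0.0055
so the bound overstates the realised error by a factor of ≈ 94.0731 (computed from the unrounded values)

0.0055
0.5131


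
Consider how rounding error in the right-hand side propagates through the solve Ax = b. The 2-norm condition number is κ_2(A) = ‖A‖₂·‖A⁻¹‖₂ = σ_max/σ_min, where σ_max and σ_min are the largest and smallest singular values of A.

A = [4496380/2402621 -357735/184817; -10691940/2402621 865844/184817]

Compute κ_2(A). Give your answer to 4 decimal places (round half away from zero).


318.6500

M = AᵀA = [796065172000/34157323489 -835851122820/34157323489; -835851122820/34157323489 877660162561/34157323489]. tr(M)=1990160921/40615129, det(M)=960400/40615129
char-poly roots: 49 and 19600/40615129
σ_max=√49=7, σ_min=√(19600/40615129)=(140/6373) → κ = 318.6500


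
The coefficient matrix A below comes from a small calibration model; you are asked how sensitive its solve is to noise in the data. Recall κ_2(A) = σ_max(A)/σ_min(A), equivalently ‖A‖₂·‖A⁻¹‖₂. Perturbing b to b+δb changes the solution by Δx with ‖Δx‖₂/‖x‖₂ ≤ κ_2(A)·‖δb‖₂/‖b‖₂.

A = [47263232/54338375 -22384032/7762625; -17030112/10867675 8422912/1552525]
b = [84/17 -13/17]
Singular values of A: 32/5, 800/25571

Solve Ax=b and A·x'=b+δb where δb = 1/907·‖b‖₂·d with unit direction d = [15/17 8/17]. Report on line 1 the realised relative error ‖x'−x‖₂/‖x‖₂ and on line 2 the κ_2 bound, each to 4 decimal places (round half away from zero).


σ_max = 32/5, σ_min = 800/25571
κ = σ_max/σ_min = (32/5)/(800/25571) = 204.5680
κ_2(A)·‖δb‖/‖b‖ = 0.2255
solve Ax = b  →  x = [122.8721 35.3494]
‖b‖ = 5.0000, ‖x‖ = 127.8559
δb = ε·‖b‖·d = [0.0049 0.0026]; solving A·Δx = δb gives ‖Δx‖ = 0.1762
dividing the unrounded norms, ‖Δx‖/‖x‖ = 0.0014
tightness: 0.0014 against a bound of 0.2255 (unrounded ratio ≈ 0.0061)

0.0014
0.2255


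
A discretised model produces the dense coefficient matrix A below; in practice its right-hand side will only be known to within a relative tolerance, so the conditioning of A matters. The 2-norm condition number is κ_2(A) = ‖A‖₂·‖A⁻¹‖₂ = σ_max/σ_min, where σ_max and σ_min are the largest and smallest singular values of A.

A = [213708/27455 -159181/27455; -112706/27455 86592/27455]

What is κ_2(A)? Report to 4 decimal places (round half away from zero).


161.5000

AᵀA = [8079412/104329 -6059196/104329; -6059196/104329 4544881/104329]; tr = 12624293/104329, det = 58564/104329
char-poly roots: 121 and 484/104329
κ_2(A) = √(λ_max/λ_min) = √(121 / (484/104329)) = 161.5000


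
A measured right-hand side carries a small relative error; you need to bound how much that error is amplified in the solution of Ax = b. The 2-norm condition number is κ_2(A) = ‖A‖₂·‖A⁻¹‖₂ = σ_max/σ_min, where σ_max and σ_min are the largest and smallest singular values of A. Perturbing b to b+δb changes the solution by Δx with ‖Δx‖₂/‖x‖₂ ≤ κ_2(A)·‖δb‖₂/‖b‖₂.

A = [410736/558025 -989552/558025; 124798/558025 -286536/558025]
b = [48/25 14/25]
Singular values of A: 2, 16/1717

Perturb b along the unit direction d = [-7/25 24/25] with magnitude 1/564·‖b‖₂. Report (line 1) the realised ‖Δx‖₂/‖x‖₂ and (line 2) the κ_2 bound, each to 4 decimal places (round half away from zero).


σ_max = 2, σ_min = 16/1717
κ = σ_max/σ_min = 2/(16/1717) = 214.6250
worst-case relative error ≤ 214.6250 × 1/564 = 0.3805
solve Ax = b  →  x = [0.3846 -0.9231]
‖b‖ = 2.0000, ‖x‖ = 1.0000
δb = ε·‖b‖·d = [-0.0010 0.0034]; solving A·Δx = δb gives ‖Δx‖ = 0.3805
dividing the unrounded norms, ‖Δx‖/‖x‖ = 0.3805
realised/bound = 1 exactly: the bound is attained for this b and d

0.3805
0.3805


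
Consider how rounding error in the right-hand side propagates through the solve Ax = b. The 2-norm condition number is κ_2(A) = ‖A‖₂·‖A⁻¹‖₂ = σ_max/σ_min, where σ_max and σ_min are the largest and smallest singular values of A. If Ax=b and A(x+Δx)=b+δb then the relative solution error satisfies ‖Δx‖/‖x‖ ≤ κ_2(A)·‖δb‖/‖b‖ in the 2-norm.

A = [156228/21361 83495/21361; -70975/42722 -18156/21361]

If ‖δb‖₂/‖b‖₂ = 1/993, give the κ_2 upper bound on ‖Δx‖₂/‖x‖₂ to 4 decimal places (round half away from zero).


M = AᵀA = [61074481/1085764 8143110/271441; 8143110/271441 4343281/271441]. tr(M)=78447605/1085764, det(M)=83521/1085764
char-poly roots: 289/4 and 289/271441
σ_max=√(289/4)=(17/2), σ_min=√(289/271441)=(17/521) → κ = 260.5000
bound on ‖Δx‖/‖x‖: κ·ε = 260.5000·1/993 = 0.2623

0.2623


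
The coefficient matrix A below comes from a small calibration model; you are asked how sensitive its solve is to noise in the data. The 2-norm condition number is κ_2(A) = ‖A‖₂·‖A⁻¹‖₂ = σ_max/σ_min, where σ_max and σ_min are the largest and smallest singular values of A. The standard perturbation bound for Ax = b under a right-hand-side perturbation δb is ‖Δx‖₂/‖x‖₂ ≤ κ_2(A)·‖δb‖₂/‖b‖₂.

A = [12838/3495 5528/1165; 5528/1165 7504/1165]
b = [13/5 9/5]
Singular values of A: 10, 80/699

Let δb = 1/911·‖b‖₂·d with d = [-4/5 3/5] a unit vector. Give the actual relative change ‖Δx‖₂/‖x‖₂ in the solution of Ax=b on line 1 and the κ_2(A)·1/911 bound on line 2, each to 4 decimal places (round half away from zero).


largest singular value 10, smallest 80/699
condition number: 10 ÷ (80/699) = 87.3750
bound on ‖Δx‖/‖x‖: κ·ε = 87.3750·1/911 = 0.0959
solve Ax = b  →  x = [7.1700 -5.0025]
2-norm of b is 3.1623; of x, 8.7426
δb = ε·‖b‖·d = [-0.0028 0.0021]; solving A·Δx = δb gives ‖Δx‖ = 0.0303
realised ‖Δx‖/‖x‖ = 0.0035
so the bound overstates the realised error by a factor of ≈ 27.6467 (computed from the unrounded values)

0.0035
0.0959


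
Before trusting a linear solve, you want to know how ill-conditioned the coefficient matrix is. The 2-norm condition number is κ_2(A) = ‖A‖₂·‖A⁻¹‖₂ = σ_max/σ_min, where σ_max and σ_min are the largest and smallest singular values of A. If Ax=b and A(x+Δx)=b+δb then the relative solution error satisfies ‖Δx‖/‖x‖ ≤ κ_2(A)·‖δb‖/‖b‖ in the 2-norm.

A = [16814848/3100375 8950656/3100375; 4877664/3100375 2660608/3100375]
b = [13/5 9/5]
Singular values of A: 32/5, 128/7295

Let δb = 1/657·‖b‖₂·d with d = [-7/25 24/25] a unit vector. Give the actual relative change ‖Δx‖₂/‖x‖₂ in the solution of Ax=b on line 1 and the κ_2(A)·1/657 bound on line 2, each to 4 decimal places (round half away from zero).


σ_max = 32/5, σ_min = 128/7295
condition number: (32/5) ÷ (128/7295) = 364.7500
κ_2(A)·‖δb‖/‖b‖ = 0.5552
solve Ax = b  →  x = [-26.4063 50.5078]
2-norm of b is 3.1623; of x, 56.9941
δb = ε·‖b‖·d = [-0.0013 0.0046]; solving A·Δx = δb gives ‖Δx‖ = 0.2743
realised ‖Δx‖/‖x‖ = 0.0048
realised/bound (from unrounded values) ≈ 0.0087

0.0048
0.5552


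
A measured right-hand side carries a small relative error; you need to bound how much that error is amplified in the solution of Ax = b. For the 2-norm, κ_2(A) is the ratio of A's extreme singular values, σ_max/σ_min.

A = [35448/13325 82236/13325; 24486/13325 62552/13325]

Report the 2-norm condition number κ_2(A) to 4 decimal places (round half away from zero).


M = AᵀA = [74244996/7102225 7114800/284089; 7114800/284089 427020496/7102225]. tr(M)=2966068/42025, det(M)=1382976/1050625
solving λ² − 2966068/42025·λ + 1382976/1050625 = 0 gives λ = 1764/25, 784/42025
σ_max=√(1764/25)=(42/5), σ_min=√(784/42025)=(28/205) → κ = 61.5000

61.5000


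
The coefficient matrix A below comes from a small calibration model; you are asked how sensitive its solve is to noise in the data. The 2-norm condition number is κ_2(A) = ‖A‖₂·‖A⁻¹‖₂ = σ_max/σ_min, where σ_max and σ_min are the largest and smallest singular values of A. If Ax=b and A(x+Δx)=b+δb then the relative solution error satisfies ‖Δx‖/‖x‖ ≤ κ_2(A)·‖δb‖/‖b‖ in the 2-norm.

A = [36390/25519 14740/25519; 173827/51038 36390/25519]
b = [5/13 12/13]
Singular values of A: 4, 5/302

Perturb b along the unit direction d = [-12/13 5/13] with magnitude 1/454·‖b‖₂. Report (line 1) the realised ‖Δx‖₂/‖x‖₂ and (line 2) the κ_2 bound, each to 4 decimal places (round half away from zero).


0.5322
0.5322

σ_max = 4, σ_min = 5/302
condition number: 4 ÷ (5/302) = 241.6000
κ_2(A)·‖δb‖/‖b‖ = 0.5322
solve Ax = b  →  x = [0.2308 0.0962]
‖b‖ = 1.0000, ‖x‖ = 0.2500
with δb = [-0.0020 0.0008], A·Δx = δb → ‖Δx‖ = 0.1330
relative error = 0.5322
so the bound is sharp here: realised error equals the bound


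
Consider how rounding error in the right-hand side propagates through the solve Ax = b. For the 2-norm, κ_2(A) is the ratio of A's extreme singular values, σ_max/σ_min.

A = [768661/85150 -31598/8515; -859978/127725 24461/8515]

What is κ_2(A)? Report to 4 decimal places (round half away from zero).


M = AᵀA = [331032249529/2610188100 -2298725891/43503135; -2298725891/43503135 63870965/2900209]. tr(M)=2298911941/15444900, det(M)=13845841/15444900
solving λ² − 2298911941/15444900·λ + 13845841/15444900 = 0 gives λ = 3721/25, 3721/617796
σ_max=√(3721/25)=(61/5), σ_min=√(3721/617796)=(61/786) → κ = 157.2000

157.2000


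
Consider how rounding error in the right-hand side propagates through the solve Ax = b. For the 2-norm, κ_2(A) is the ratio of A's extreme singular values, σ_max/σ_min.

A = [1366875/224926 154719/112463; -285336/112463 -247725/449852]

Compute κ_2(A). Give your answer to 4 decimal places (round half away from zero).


316.5000

form AᵀA = [12982330161/299359204 1460496825/149679602; 1460496825/149679602 2629438929/1197436816] with trace 32456133/712336 and determinant 59049/2849344
λ_max, λ_min = (32456133/712336 ± √1053358506585225/507422576896)/2 = 729/16, 81/178084
so κ_2 = √((729/16) / (81/178084)) = 316.5000


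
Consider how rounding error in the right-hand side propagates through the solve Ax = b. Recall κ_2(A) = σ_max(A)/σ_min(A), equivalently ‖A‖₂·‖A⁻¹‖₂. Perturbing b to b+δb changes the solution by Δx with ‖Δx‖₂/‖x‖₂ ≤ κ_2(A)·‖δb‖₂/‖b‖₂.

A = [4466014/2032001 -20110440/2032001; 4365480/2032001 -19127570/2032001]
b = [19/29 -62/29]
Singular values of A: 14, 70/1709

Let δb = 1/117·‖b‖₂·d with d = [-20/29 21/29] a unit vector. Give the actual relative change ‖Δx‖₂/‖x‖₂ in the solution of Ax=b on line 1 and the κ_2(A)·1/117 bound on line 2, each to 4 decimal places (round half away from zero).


σ_max = 14, σ_min = 70/1709
κ = σ_max/σ_min = 14/(70/1709) = 341.8000
perturbation bound = 341.8000·1/117 = 2.9214
solve Ax = b  →  x = [-47.6533 -10.6488]
‖b‖₂ = 2.2361 and ‖x‖₂ = 48.8286
Δx = A⁻¹·δb where δb = 1/117·2.2361·d; ‖Δx‖ = 0.4666
relative error = 0.0096
tightness: 0.0096 against a bound of 2.9214 (unrounded ratio ≈ 0.0033)

0.0096
2.9214
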